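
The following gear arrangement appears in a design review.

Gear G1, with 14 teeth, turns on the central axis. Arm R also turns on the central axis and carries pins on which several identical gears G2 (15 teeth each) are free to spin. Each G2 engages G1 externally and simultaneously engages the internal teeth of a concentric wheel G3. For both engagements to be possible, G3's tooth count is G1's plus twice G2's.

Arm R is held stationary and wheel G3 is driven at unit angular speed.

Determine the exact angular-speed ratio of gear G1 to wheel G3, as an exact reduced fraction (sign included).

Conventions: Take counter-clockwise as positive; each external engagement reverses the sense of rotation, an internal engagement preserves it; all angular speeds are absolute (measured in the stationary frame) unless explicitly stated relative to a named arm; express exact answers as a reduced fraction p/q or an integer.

planetary set (14T centre, 15T on arm, 44T internal) — Willis relation
ring teeth: 14 + 2·15 = 44
14(ω_sun−ω_arm) = −44(ω_ring−ω_arm),  ω_arm = 0, ω_ring = 1
ω_sun = 0 − (44/14)(1−0) = -22/7
ω_out/ω_in = -22/7

-22/7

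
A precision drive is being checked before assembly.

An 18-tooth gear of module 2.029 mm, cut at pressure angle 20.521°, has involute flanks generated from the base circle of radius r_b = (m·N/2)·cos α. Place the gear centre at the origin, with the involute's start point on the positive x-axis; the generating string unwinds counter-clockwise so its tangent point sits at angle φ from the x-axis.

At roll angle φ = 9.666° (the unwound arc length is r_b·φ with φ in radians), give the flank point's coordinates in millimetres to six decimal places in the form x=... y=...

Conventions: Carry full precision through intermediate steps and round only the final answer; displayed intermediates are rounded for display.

x=17.343869 y=0.027294

single-mesh involute tooth geometry (18T wheel at module 2.029)
pitch radius r_p = m·N/2 = 2.029·18/2 = 18.261000
base radius r_b = r_p·cos α = 18.261000·cos 20.521° = 17.102226
roll angle φ = 9.666° = 0.16870353 rad
x = r_b·(cos φ + φ·sin φ) = 17.343869
y = r_b·(sin φ − φ·cos φ) = 0.027294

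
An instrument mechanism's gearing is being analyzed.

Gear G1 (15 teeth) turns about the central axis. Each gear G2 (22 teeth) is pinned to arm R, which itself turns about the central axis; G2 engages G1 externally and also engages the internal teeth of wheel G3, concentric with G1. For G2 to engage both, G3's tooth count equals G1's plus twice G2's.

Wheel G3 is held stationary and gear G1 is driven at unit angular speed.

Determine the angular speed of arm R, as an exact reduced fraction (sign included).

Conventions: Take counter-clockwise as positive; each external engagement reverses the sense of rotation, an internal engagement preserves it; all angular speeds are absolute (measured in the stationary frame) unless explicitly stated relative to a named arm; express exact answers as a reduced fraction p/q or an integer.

recognized (axles ride arm R): planetary set, 15/22/59 teeth
ring teeth: 15 + 2·22 = 59
15(ω_sun−ω_arm) = −59(ω_ring−ω_arm),  ω_ring = 0, ω_sun = 1
15(1−ω_arm) = −59(0−ω_arm)  ⇒  74·ω_arm = 15  ⇒  ω_arm = 15/74
exact speed ratio = 15/74

15/74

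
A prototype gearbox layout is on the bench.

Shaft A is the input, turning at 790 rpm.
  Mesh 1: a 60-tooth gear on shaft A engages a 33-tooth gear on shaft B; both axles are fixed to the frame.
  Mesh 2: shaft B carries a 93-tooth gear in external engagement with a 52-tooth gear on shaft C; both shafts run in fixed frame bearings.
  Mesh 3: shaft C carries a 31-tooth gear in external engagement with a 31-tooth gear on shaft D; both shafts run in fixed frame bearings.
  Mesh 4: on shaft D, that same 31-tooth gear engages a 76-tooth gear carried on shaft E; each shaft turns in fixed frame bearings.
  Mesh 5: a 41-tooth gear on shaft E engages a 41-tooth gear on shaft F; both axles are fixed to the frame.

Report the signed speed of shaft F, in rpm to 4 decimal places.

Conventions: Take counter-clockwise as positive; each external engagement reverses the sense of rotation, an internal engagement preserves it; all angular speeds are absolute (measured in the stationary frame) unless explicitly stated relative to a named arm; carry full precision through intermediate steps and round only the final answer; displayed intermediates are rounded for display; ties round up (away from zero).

-1047.8331 rpm

class = fixed-axis compound train [5 meshes; 5 ratios multiply, 5 sense flips]
mesh 1 [60T→33T]: ω = 790.0000×60/33 = 1436.3636 rpm, sense flips to −
mesh 2 [93T→52T]: ω = 1436.3636×93/52 = 2568.8811 rpm, sense flips to +
mesh 3 [31T→31T]: ω = 2568.8811×31/31 = 2568.8811 rpm, sense flips to −
mesh 4 [31T→76T]: ω = 2568.8811×31/76 = 1047.8331 rpm, sense flips to +
mesh 5 [41T→41T]: ω = 1047.8331×41/41 = 1047.8331 rpm, sense flips to −
signed output speed = -1047.8331 rpm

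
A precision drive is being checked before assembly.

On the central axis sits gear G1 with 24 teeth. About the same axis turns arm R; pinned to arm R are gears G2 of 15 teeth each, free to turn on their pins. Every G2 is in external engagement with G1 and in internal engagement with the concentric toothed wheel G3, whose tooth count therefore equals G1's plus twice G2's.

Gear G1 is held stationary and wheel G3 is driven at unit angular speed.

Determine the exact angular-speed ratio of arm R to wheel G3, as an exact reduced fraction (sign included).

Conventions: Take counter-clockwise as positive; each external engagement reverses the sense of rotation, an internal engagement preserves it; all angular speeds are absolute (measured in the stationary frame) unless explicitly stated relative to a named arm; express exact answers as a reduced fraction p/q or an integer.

9/13

topology: planetary set — G1 24T / G2 15T / G3 54T, arm = carrier (Willis)
ring teeth: 24 + 2·15 = 54
24(ω_sun−ω_arm) = −54(ω_ring−ω_arm),  ω_sun = 0, ω_ring = 1
24(0−ω_arm) = −54(1−ω_arm)  ⇒  78·ω_arm = 54  ⇒  ω_arm = 9/13
ω_out/ω_in = 9/13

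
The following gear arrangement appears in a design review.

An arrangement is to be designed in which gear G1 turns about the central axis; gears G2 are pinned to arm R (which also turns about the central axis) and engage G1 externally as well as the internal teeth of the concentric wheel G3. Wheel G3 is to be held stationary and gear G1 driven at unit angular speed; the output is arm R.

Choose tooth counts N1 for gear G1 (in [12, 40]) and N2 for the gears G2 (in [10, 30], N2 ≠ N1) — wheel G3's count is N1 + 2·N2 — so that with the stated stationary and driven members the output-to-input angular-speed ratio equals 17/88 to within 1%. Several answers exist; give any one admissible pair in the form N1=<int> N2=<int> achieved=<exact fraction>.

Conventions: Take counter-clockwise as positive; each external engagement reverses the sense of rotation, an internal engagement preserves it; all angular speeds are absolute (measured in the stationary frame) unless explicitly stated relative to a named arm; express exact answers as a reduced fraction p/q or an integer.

class = planetary set [ratio 17/88 wanted; Willis about the carrier]
Willis with ω_ring = 0: ω_arm/ω_sun = N1/(N1+N3); set equal to 17/88  ⇒  N3/N1 = 1/(17/88) − 1 = 71/17
N3 = N1 + 2·N2  ⇒  N2/N1 = (N3/N1 − 1)/2 = (71/17 − 1)/2 = 27/17
smallest multiple with N1 ≥ 12 and N2 ≥ 10: k = 1  ⇒  N1 = 1·17 = 17, N2 = 1·27 = 27 (N1 ≤ 40, N2 ≤ 30, N2 ≠ N1 ✓), N3 = 17 + 2·27 = 71
check: N1/(N1+N3) with N1 = 17, N3 = 71 gives 17/88; |achieved − target| = 0 ≤ 17/8800 ✓

N1=17 N2=27 achieved=17/88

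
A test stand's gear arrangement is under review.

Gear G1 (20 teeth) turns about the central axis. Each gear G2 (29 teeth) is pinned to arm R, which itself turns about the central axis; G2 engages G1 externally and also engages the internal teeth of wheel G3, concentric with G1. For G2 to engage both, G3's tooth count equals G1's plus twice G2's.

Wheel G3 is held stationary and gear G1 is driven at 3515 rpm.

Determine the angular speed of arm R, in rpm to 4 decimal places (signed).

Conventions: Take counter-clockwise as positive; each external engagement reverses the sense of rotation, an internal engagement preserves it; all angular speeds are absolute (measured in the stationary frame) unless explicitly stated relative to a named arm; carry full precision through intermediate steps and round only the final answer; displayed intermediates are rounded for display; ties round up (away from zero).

+717.3469 rpm

recognized (axles ride arm R): planetary set, 20/29/78 teeth
normalise by the input: solve with ω_sun = 1, then scale by 3515 rpm
ring teeth: 20 + 2·29 = 78
20(ω_sun−ω_arm) = −78(ω_ring−ω_arm),  ω_ring = 0, ω_sun = 1
20(1−ω_arm) = −78(0−ω_arm)  ⇒  98·ω_arm = 20  ⇒  ω_arm = 10/49
scale: ω_arm = 10/49 × 3515 rpm = +717.3469 rpm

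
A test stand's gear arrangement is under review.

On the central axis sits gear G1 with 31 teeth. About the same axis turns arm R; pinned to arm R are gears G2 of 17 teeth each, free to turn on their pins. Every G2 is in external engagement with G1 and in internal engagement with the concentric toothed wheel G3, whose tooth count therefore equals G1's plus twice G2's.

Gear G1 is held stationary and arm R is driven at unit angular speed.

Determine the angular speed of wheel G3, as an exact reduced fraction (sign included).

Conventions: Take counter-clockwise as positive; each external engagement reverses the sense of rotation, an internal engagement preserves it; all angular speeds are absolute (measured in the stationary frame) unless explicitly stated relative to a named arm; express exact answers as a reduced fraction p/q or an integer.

96/65

recognized (axles ride arm R): planetary set, 31/17/65 teeth
ring teeth: 31 + 2·17 = 65
31(ω_sun−ω_arm) = −65(ω_ring−ω_arm),  ω_sun = 0, ω_arm = 1
ω_ring = 1 − (31/65)(0−1) = 96/65
exact speed ratio = 96/65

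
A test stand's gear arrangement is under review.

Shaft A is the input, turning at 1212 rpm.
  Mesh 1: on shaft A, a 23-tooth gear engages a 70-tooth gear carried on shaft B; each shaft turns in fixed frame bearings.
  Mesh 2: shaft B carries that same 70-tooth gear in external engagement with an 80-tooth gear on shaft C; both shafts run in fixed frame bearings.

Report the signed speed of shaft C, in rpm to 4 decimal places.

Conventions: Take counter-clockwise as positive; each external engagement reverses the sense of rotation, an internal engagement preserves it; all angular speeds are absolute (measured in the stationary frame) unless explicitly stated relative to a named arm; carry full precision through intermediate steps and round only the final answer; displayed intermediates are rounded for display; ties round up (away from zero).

+348.4500 rpm

2-mesh fixed-axis compound train (all bearings frame-fixed)
mesh 1 [23T→70T]: ω = 1212.0000×23/70 = 398.2286 rpm, sense flips to −
mesh 2 [70T→80T]: ω = 398.2286×70/80 = 348.4500 rpm, sense flips to +
signed output speed = +348.4500 rpm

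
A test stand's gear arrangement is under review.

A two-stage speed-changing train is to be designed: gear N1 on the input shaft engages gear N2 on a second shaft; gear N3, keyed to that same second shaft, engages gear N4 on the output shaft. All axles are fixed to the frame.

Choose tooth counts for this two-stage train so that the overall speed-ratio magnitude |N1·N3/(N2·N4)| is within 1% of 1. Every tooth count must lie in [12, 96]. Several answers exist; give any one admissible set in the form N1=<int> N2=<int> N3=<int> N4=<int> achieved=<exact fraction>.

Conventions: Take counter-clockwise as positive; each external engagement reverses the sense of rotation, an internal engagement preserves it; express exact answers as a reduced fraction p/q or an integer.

N1=12 N2=13 N3=13 N4=12 achieved=1

class = fixed-axis compound train [2-stage, 1 wanted]
target = 1/1 in lowest terms: an exact hit needs N1·N3 = k·1 and N2·N4 = k·1 for one integer k, every count in [12, 96]; additionally prefer no 1:1 stage (N1 ≠ N2, N3 ≠ N4)
k = 1…155: no 1:1-free in-range split of k·1 and k·1 into factor pairs; take k = 156
k = 156: N1·N3 = 156 = 12·13, N2·N4 = 156 = 13·12
achieved = 12·13/(13·12) = 1; |achieved − target| = 0 ≤ 1/100 ✓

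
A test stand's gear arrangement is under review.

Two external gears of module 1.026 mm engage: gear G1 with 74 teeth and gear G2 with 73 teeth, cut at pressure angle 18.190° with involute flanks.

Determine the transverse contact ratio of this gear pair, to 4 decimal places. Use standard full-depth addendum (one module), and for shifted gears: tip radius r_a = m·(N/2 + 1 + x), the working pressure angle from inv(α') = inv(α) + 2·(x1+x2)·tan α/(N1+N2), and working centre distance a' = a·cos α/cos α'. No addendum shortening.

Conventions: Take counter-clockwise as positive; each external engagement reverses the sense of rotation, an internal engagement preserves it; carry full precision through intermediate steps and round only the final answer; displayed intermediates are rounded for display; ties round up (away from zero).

1.9328

single-mesh involute tooth geometry (74T engaging 73T at module 1.026)
base radii: r_b1 = 36.064908, r_b2 = 35.577544
tip radii: r_a1 = 38.988000, r_a2 = 38.475000
no profile shift: α' = α, a' = a
action lengths: √(r_a1²−r_b1²) = 14.811704, √(r_a2²−r_b2²) = 14.648002
base pitch p_b = π·m·cos α = 3.062196
CR = (14.811704 + 14.648002 − 75.411000·sin 18.19000°)/3.062196 = 1.932835
contact ratio ≈ 1.9328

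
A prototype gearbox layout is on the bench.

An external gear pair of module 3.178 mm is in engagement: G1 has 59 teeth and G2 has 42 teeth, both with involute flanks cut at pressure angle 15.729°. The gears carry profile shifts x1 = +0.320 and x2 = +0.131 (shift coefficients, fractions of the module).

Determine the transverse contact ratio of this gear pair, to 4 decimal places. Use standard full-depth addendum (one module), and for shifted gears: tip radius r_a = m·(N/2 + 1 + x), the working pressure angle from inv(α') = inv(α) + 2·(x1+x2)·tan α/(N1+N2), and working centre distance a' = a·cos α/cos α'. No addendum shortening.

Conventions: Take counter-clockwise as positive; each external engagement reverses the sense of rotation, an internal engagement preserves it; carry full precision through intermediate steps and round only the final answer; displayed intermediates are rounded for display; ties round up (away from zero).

topology: single-mesh involute geometry — m = 3.178, 59T/42T pair
base radii: r_b1 = 90.240462, r_b2 = 64.238973
tip radii: r_a1 = 97.945960, r_a2 = 70.332318
inv(α') = inv(15.729°) + 2·(+0.320+0.131)·tan α/(59+42) = 0.00962588  ⇒  α' = 17.36033°
a' = a·cos α / cos α' = 160.4890·cos 15.729°/cos 17.36033° = 161.852267
action lengths: √(r_a1²−r_b1²) = 38.079786, √(r_a2²−r_b2²) = 28.635456
base pitch p_b = π·m·cos α = 9.610128
CR = (38.079786 + 28.635456 − 161.852267·sin 17.36033°)/9.610128 = 1.916911
contact ratio ≈ 1.9169

1.9169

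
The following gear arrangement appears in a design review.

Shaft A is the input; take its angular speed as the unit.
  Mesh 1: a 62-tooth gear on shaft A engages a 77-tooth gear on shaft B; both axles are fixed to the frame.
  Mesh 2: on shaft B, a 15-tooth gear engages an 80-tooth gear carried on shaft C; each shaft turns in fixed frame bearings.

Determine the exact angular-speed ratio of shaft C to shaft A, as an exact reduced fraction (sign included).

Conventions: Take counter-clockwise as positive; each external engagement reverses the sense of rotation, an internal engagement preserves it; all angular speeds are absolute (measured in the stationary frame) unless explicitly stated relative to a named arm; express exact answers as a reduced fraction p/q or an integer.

class = fixed-axis compound train [2 meshes; 2 ratios multiply, 2 sense flips]
mesh 1 [62T→77T]: running ratio 62/77, sense −
mesh 2 [15T→80T]: running ratio 93/616, sense +
ω_out/ω_in = 93/616

93/616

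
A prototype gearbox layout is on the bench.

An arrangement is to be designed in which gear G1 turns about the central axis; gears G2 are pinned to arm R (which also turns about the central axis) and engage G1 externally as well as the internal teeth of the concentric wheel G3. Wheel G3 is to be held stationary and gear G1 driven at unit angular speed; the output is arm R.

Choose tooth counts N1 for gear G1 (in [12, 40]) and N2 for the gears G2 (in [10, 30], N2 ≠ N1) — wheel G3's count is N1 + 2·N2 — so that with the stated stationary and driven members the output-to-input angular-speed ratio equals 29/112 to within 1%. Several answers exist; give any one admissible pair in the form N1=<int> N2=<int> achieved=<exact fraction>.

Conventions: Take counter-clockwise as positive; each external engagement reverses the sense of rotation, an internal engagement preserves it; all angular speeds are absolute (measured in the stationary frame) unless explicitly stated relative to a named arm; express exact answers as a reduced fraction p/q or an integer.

design class (target 29/112): planetary set
Willis with ω_ring = 0: ω_arm/ω_sun = N1/(N1+N3); set equal to 29/112  ⇒  N3/N1 = 1/(29/112) − 1 = 83/29
N3 = N1 + 2·N2  ⇒  N2/N1 = (N3/N1 − 1)/2 = (83/29 − 1)/2 = 27/29
smallest multiple with N1 ≥ 12 and N2 ≥ 10: k = 1  ⇒  N1 = 1·29 = 29, N2 = 1·27 = 27 (N1 ≤ 40, N2 ≤ 30, N2 ≠ N1 ✓), N3 = 29 + 2·27 = 83
check: N1/(N1+N3) with N1 = 29, N3 = 83 gives 29/112; |achieved − target| = 0 ≤ 29/11200 ✓

N1=29 N2=27 achieved=29/112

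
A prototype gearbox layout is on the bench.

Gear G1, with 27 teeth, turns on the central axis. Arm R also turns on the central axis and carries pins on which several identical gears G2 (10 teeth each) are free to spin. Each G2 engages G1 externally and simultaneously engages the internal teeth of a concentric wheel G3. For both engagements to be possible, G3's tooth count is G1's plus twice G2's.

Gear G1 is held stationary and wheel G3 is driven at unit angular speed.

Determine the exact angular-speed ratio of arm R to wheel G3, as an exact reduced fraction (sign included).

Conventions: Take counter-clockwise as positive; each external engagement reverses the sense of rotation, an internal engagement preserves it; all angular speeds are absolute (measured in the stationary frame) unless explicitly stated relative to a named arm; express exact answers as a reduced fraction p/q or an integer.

class = planetary set [G3 = 27+2·10 = 47; Willis about the carrier]
ring teeth: 27 + 2·10 = 47
27(ω_sun−ω_arm) = −47(ω_ring−ω_arm),  ω_sun = 0, ω_ring = 1
27(0−ω_arm) = −47(1−ω_arm)  ⇒  74·ω_arm = 47  ⇒  ω_arm = 47/74
ω_out/ω_in = 47/74

47/74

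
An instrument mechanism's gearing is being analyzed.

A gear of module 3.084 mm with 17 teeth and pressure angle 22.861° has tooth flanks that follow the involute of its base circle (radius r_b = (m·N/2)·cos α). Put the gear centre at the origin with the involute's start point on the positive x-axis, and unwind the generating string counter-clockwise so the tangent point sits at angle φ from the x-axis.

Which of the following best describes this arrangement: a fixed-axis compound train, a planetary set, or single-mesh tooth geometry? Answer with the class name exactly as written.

topology: single-mesh involute geometry — m = 3.084, N = 17
classification: single-mesh tooth geometry

single-mesh tooth geometry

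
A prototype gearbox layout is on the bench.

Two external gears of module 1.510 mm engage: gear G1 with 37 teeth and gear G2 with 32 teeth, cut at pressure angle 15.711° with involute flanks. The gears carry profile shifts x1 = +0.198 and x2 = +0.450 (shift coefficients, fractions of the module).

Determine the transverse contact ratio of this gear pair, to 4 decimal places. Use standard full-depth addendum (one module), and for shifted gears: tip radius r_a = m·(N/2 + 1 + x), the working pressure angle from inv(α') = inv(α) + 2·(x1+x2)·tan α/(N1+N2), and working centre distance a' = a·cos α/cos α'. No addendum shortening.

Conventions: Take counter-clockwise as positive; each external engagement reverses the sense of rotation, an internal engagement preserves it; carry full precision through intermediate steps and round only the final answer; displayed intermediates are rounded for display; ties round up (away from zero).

1.7504

recognized (one external pair, fixed centres): single-mesh tooth geometry, m = 1.510, N1 = 37, N2 = 32
base radii: r_b1 = 26.891342, r_b2 = 23.257377
tip radii: r_a1 = 29.743980, r_a2 = 26.349500
inv(α') = inv(15.711°) + 2·(+0.198+0.450)·tan α/(37+32) = 0.01236925  ⇒  α' = 18.83128°
a' = a·cos α / cos α' = 52.0950·cos 15.711°/cos 18.83128° = 52.984829
action lengths: √(r_a1²−r_b1²) = 12.710628, √(r_a2²−r_b2²) = 12.385094
base pitch p_b = π·m·cos α = 4.566575
CR = (12.710628 + 12.385094 − 52.984829·sin 18.83128°)/4.566575 = 1.750359
contact ratio ≈ 1.7504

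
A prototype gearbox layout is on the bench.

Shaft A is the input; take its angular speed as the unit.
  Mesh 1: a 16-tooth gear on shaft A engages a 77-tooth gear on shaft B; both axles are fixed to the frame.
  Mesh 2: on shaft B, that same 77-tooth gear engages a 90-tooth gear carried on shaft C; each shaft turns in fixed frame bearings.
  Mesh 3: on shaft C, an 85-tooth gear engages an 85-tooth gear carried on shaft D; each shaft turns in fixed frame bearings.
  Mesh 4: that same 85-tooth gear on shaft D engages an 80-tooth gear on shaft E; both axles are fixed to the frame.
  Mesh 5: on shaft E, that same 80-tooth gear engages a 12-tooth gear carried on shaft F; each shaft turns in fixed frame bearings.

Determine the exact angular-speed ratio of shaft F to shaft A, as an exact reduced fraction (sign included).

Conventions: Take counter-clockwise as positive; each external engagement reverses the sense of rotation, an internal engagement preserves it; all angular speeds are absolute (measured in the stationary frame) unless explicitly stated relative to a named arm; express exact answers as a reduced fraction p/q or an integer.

-34/27

class = fixed-axis compound train [5 meshes; 5 ratios multiply, 5 sense flips]
mesh 1 [16T→77T]: running ratio 16/77, sense −
mesh 2 [77T→90T]: running ratio 8/45, sense +
mesh 3 [85T→85T]: running ratio 8/45, sense −
mesh 4 [85T→80T]: running ratio 17/90, sense +
mesh 5 [80T→12T]: running ratio 34/27, sense −
ω_out/ω_in = -34/27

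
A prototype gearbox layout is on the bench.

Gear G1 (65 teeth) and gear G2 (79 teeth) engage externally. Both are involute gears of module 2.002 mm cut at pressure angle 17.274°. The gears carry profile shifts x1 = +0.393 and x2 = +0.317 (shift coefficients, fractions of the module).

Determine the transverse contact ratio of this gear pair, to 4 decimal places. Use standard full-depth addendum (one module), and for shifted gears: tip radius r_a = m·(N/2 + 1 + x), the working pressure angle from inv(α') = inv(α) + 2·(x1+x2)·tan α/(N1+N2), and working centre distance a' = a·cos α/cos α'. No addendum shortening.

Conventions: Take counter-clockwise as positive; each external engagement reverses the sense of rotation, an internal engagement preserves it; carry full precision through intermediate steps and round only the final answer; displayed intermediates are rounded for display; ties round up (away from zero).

1.8870

recognized (one external pair, fixed centres): single-mesh tooth geometry, m = 2.002, N1 = 65, N2 = 79
base radii: r_b1 = 62.130285, r_b2 = 75.512193
tip radii: r_a1 = 67.853786, r_a2 = 81.715634
inv(α') = inv(17.274°) + 2·(+0.393+0.317)·tan α/(65+79) = 0.01254589  ⇒  α' = 18.91787°
a' = a·cos α / cos α' = 144.1440·cos 17.274°/cos 18.91787° = 145.501863
action lengths: √(r_a1²−r_b1²) = 27.275702, √(r_a2²−r_b2²) = 31.230651
base pitch p_b = π·m·cos α = 6.005786
CR = (27.275702 + 31.230651 − 145.501863·sin 18.91787°)/6.005786 = 1.886987
contact ratio ≈ 1.8870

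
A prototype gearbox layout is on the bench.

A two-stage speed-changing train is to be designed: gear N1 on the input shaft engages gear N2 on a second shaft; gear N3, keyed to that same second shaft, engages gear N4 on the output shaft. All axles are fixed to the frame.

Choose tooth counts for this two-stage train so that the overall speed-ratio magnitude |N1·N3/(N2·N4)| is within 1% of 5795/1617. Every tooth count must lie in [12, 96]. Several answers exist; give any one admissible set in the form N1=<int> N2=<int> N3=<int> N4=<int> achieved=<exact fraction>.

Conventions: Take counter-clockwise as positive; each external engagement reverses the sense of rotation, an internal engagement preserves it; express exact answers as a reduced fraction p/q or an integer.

N1=61 N2=21 N3=95 N4=77 achieved=5795/1617

topology: fixed-axis compound train — 2 stages, target 5795/1617
target = 5795/1617 in lowest terms: an exact hit needs N1·N3 = k·5795 and N2·N4 = k·1617 for one integer k, every count in [12, 96]; additionally prefer no 1:1 stage (N1 ≠ N2, N3 ≠ N4)
k = 1: N1·N3 = 5795 = 61·95, N2·N4 = 1617 = 21·77
achieved = 61·95/(21·77) = 5795/1617; |achieved − target| = 0 ≤ 1159/32340 ✓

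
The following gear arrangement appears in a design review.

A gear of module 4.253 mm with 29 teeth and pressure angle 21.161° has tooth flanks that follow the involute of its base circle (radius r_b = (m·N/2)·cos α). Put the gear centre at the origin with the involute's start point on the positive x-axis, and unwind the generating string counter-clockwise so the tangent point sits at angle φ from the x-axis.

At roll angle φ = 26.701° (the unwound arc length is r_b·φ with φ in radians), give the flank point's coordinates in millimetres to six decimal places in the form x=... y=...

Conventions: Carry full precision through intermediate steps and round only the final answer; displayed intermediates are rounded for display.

x=63.420073 y=1.898353

class = single-mesh tooth geometry [base-circle involute, m = 4.253, 29T]
pitch radius r_p = m·N/2 = 4.253·29/2 = 61.668500
base radius r_b = r_p·cos α = 61.668500·cos 21.161° = 57.510177
roll angle φ = 26.701° = 0.46602036 rad
x = r_b·(cos φ + φ·sin φ) = 63.420073
y = r_b·(sin φ − φ·cos φ) = 1.898353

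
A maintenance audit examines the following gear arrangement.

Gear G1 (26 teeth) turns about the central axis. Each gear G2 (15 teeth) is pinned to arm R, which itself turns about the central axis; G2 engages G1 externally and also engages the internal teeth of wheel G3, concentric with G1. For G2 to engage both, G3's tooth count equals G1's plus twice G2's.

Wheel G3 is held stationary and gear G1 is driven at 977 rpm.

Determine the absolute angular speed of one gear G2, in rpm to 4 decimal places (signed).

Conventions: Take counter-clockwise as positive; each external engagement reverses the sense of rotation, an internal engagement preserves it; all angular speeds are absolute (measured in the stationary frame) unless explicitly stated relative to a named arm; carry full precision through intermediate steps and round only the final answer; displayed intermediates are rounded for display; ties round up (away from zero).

-846.7333 rpm

planetary set (26T centre, 15T on arm, 56T internal) — Willis relation
normalise by the input: solve with ω_sun = 1, then scale by 977 rpm
ring teeth: 26 + 2·15 = 56
26(ω_sun−ω_arm) = −56(ω_ring−ω_arm),  ω_ring = 0, ω_sun = 1
26(1−ω_arm) = −56(0−ω_arm)  ⇒  82·ω_arm = 26  ⇒  ω_arm = 13/41
sun–planet mesh: 26·(1−13/41) = −15·(ω_p−ω_arm)  ⇒  ω_p−ω_arm = -728/615
ω_p = 13/41 − 728/615 = -13/15
scale: ω_p = -13/15 × 977 rpm = -846.7333 rpm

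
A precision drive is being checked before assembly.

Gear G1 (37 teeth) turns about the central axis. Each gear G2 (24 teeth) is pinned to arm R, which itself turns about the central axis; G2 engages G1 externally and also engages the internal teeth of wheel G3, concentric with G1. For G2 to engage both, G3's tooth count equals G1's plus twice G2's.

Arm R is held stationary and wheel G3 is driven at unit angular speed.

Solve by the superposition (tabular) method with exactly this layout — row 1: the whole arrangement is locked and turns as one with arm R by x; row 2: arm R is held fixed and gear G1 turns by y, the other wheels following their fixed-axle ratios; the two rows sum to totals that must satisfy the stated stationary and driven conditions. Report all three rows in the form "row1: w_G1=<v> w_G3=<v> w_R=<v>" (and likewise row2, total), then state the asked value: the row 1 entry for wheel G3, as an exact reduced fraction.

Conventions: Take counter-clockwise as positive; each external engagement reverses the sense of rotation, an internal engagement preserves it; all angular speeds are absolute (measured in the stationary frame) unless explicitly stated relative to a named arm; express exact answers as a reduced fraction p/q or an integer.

topology: planetary set — G1 37T / G2 24T / G3 85T, arm = carrier (Willis)
row 1 (train locked, turned with arm): all members turn x
superposition row 2 [arm held]: sun y, ring −(37/85)·y, arm 0
boundary: total ω_arm = x = 0 and total ω_ring = x − (37/85)·y = 1  ⇒  y = -85/37, x = 0
row 2 ring = −(37/85)·(-85/37) = 1
totals (row 1 + row 2): sun 0 + (-85/37) = -85/37, ring 0 + 1 = 1, arm 0 + 0 = 0
asked cell (row1, ring) = 0

row1: w_G1=0 w_G3=0 w_R=0
row2: w_G1=-85/37 w_G3=1 w_R=0
total: w_G1=-85/37 w_G3=1 w_R=0
asked value: 0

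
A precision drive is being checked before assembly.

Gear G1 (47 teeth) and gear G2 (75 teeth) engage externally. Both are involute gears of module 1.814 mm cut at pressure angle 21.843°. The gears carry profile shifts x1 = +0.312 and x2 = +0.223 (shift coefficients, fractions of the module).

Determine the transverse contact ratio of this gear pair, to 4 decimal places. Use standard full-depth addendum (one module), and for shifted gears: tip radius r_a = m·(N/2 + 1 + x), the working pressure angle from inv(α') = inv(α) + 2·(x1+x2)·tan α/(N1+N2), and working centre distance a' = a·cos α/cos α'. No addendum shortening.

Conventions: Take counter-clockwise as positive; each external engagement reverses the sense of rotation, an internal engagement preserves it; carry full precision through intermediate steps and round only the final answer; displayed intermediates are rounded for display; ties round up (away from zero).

1.6221

class = single-mesh tooth geometry [involute pair 47T × 75T, m = 1.814]
base radii: r_b1 = 39.568530, r_b2 = 63.141271
tip radii: r_a1 = 45.008968, r_a2 = 70.243522
inv(α') = inv(21.843°) + 2·(+0.312+0.223)·tan α/(47+75) = 0.02312559  ⇒  α' = 23.02430°
a' = a·cos α / cos α' = 110.6540·cos 21.843°/cos 23.02430° = 111.599960
action lengths: √(r_a1²−r_b1²) = 21.450842, √(r_a2²−r_b2²) = 30.778763
base pitch p_b = π·m·cos α = 5.289711
CR = (21.450842 + 30.778763 − 111.599960·sin 23.02430°)/5.289711 = 1.622104
contact ratio ≈ 1.6221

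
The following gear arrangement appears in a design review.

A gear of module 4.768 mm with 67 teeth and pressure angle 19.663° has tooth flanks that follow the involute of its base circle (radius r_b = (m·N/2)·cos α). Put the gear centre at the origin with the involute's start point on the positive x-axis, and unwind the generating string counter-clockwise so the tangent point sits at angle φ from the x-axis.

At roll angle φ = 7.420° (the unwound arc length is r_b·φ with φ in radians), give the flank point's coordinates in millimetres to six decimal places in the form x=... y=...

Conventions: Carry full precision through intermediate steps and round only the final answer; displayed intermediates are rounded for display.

class = single-mesh tooth geometry [base-circle involute, m = 4.768, 67T]
pitch radius r_p = m·N/2 = 4.768·67/2 = 159.728000
base radius r_b = r_p·cos α = 159.728000·cos 19.663° = 150.413946
roll angle φ = 7.420° = 0.12950343 rad
x = r_b·(cos φ + φ·sin φ) = 151.669970
y = r_b·(sin φ − φ·cos φ) = 0.108713

x=151.669970 y=0.108713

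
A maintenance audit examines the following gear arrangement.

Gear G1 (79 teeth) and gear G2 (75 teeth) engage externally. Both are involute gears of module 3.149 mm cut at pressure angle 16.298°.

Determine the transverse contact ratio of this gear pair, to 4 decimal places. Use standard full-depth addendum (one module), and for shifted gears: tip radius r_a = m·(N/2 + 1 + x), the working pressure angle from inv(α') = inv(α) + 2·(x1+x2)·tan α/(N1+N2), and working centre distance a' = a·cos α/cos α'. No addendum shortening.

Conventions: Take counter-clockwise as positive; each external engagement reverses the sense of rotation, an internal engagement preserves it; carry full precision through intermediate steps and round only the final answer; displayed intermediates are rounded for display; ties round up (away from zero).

class = single-mesh tooth geometry [involute pair 79T × 75T, m = 3.149]
base radii: r_b1 = 119.387080, r_b2 = 113.342164
tip radii: r_a1 = 127.534500, r_a2 = 121.236500
no profile shift: α' = α, a' = a
action lengths: √(r_a1²−r_b1²) = 44.852803, √(r_a2²−r_b2²) = 43.033042
base pitch p_b = π·m·cos α = 9.495331
CR = (44.852803 + 43.033042 − 242.473000·sin 16.29800°)/9.495331 = 2.089434
contact ratio ≈ 2.0894

2.0894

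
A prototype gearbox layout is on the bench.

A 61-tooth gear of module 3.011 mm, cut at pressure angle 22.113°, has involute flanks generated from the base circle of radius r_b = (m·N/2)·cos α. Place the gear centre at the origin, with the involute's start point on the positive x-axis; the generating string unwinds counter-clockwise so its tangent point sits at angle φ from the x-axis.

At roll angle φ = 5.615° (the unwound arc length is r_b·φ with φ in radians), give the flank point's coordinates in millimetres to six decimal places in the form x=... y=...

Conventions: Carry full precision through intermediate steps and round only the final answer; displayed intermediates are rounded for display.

recognized (one wheel, involute flank): single-mesh tooth geometry, m = 3.011, N = 61
pitch radius r_p = m·N/2 = 3.011·61/2 = 91.835500
base radius r_b = r_p·cos α = 91.835500·cos 22.113° = 85.080379
roll angle φ = 5.615° = 0.09800024 rad
x = r_b·(cos φ + φ·sin φ) = 85.487956
y = r_b·(sin φ − φ·cos φ) = 0.026667

x=85.487956 y=0.026667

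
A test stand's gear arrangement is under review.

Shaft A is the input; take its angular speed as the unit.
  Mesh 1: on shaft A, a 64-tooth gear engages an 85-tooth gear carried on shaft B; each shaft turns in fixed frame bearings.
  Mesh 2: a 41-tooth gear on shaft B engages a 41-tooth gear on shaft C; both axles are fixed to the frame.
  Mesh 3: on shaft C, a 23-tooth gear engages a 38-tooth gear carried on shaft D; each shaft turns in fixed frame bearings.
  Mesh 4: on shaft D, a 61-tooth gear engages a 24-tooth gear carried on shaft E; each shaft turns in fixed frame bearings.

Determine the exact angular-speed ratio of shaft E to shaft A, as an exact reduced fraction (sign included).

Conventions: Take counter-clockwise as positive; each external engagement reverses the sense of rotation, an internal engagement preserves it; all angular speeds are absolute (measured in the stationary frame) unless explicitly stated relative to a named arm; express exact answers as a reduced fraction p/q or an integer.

class = fixed-axis compound train [4 meshes; 4 ratios multiply, 4 sense flips]
mesh 1 [64T→85T]: running ratio 64/85, sense −
mesh 2 [41T→41T]: running ratio 64/85, sense +
mesh 3 [23T→38T]: running ratio 736/1615, sense −
mesh 4 [61T→24T]: running ratio 5612/4845, sense +
ω_out/ω_in = 5612/4845

5612/4845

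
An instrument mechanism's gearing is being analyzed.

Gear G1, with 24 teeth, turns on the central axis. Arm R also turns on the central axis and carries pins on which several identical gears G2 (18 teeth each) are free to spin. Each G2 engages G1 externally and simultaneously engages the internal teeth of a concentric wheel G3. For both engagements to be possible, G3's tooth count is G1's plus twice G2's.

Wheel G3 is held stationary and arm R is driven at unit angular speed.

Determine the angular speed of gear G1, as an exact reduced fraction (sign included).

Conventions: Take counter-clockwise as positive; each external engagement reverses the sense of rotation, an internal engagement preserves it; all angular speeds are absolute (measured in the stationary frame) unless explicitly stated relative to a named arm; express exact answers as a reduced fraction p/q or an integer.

planetary set (24T centre, 18T on arm, 60T internal) — Willis relation
ring teeth: 24 + 2·18 = 60
24(ω_sun−ω_arm) = −60(ω_ring−ω_arm),  ω_ring = 0, ω_arm = 1
ω_sun = 1 − (60/24)(0−1) = 7/2
exact speed ratio = 7/2

7/2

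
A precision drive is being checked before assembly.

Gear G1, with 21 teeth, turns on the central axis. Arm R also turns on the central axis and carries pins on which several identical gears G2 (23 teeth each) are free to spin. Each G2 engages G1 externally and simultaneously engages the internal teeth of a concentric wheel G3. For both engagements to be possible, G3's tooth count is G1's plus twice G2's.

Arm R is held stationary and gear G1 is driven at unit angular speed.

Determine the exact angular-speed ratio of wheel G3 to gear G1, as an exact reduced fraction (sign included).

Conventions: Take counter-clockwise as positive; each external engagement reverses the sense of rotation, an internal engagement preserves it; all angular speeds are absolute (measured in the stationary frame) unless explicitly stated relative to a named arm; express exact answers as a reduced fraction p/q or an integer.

class = planetary set [G3 = 21+2·23 = 67; Willis about the carrier]
ring teeth: 21 + 2·23 = 67
21(ω_sun−ω_arm) = −67(ω_ring−ω_arm),  ω_arm = 0, ω_sun = 1
ω_ring = 0 − (21/67)(1−0) = -21/67
ω_out/ω_in = -21/67

-21/67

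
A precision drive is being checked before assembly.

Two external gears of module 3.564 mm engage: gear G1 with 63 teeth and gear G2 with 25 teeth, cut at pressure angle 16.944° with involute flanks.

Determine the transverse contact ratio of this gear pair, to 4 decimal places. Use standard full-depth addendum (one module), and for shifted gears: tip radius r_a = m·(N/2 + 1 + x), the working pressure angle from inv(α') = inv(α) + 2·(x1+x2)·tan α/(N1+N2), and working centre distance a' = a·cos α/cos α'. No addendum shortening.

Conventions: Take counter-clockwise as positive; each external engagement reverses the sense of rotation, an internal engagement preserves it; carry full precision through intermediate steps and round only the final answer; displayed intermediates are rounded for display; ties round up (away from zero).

single-mesh involute tooth geometry (63T engaging 25T at module 3.564)
base radii: r_b1 = 107.392540, r_b2 = 42.616087
tip radii: r_a1 = 115.830000, r_a2 = 48.114000
no profile shift: α' = α, a' = a
action lengths: √(r_a1²−r_b1²) = 43.398518, √(r_a2²−r_b2²) = 22.334415
base pitch p_b = π·m·cos α = 10.710591
CR = (43.398518 + 22.334415 − 156.816000·sin 16.94400°)/10.710591 = 1.870202
contact ratio ≈ 1.8702

1.8702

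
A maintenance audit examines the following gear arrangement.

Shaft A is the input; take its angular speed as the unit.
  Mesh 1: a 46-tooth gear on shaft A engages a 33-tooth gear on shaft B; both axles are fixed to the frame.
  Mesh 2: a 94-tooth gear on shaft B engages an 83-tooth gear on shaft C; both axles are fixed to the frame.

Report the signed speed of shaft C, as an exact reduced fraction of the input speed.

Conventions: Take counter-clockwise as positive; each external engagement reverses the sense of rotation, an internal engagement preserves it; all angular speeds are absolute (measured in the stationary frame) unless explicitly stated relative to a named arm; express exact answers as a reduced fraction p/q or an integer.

4324/2739

2-mesh fixed-axis compound train (all bearings frame-fixed)
mesh 1 [46T→33T]: |ω|/ω_in = 1×46/33 = 46/33, sense flips to −
mesh 2 [94T→83T]: |ω|/ω_in = (46/33)×94/83 = 4324/2739, sense flips to +
signed output speed (× input speed) = 4324/2739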